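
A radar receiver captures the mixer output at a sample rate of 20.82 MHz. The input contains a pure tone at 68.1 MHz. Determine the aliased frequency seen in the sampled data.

68.1 MHz mod fs = 5.64 MHz.
5.64 MHz ≤ fs/2 = 10.41 MHz, appears at 5.64 MHz.

5.64 MHz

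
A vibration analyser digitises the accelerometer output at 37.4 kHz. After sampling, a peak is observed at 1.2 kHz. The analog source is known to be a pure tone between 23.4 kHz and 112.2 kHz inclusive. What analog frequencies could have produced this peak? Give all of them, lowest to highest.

36.2 kHz, 38.6 kHz, 73.6 kHz, 76 kHz, 111 kHz

Frequencies that alias to 1.2 kHz are k·fs ± 1.2 kHz for integer k ≥ 0.
k=0: 1.2 kHz.
k=1: 36.2 kHz, 38.6 kHz.
k=2: 73.6 kHz, 76 kHz.
k=3: 111 kHz, 113.4 kHz.
k=4: 148.4 kHz, 150.8 kHz.
Within [23.4 kHz, 112.2 kHz]: 36.2 kHz, 38.6 kHz, 73.6 kHz, 76 kHz, 111 kHz.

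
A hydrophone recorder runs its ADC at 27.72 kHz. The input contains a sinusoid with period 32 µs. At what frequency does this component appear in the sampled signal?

T = 32 µs → f = 1/T = 31.25 kHz.
31.25 kHz mod fs = 3.53 kHz.
3.53 kHz ≤ fs/2 = 13.86 kHz, appears at 3.53 kHz.

3.53 kHz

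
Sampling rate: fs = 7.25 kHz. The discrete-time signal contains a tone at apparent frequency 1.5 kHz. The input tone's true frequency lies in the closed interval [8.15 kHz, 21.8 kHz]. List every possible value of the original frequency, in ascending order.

8.75 kHz, 13 kHz, 16 kHz, 20.25 kHz

Frequencies that alias to 1.5 kHz are k·fs ± 1.5 kHz for integer k ≥ 0.
k=0: 1.5 kHz.
k=1: 5.75 kHz, 8.75 kHz.
k=2: 13 kHz, 16 kHz.
k=3: 20.25 kHz, 23.25 kHz.
k=4: 27.5 kHz, 30.5 kHz.
Within [8.15 kHz, 21.8 kHz]: 8.75 kHz, 13 kHz, 16 kHz, 20.25 kHz.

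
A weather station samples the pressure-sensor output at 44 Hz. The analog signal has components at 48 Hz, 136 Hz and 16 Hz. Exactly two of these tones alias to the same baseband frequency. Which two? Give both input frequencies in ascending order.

48 Hz, 136 Hz

fs/2 = 22 Hz.
48 Hz mod fs = 4 Hz.
4 Hz ≤ fs/2 = 22 Hz, appears at 4 Hz.
136 Hz mod fs = 4 Hz.
4 Hz ≤ fs/2 = 22 Hz, appears at 4 Hz.
16 Hz ≤ fs/2 = 22 Hz, passes unchanged.
48 Hz and 136 Hz both map to 4 Hz.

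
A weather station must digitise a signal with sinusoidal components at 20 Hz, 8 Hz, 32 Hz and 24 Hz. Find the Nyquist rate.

64 Hz

Highest-frequency component: 32 Hz.
Nyquist rate = 2 × 32 Hz = 64 Hz.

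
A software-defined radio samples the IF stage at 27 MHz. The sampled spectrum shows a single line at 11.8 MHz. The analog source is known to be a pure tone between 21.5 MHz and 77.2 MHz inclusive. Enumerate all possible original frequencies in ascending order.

38.8 MHz, 42.2 MHz, 65.8 MHz, 69.2 MHz

Frequencies that alias to 11.8 MHz are k·fs ± 11.8 MHz for integer k ≥ 0.
k=0: 11.8 MHz.
k=1: 15.2 MHz, 38.8 MHz.
k=2: 42.2 MHz, 65.8 MHz.
k=3: 69.2 MHz, 92.8 MHz.
k=4: 96.2 MHz, 119.8 MHz.
Within [21.5 MHz, 77.2 MHz]: 38.8 MHz, 42.2 MHz, 65.8 MHz, 69.2 MHz.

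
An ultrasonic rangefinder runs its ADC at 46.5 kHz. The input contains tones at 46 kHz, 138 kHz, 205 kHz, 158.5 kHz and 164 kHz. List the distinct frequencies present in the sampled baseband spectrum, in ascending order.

fs/2 = 23.25 kHz.
46 kHz > fs/2 = 23.25 kHz, folds to fs − 46 kHz = 0.5 kHz.
138 kHz mod fs = 45 kHz.
45 kHz > fs/2 = 23.25 kHz, folds to fs − 45 kHz = 1.5 kHz.
205 kHz mod fs = 19 kHz.
19 kHz ≤ fs/2 = 23.25 kHz, appears at 19 kHz.
158.5 kHz mod fs = 19 kHz.
19 kHz ≤ fs/2 = 23.25 kHz, appears at 19 kHz.
164 kHz mod fs = 24.5 kHz.
24.5 kHz > fs/2 = 23.25 kHz, folds to fs − 24.5 kHz = 22 kHz.
Distinct values: {0.5 kHz, 1.5 kHz, 19 kHz, 22 kHz}.

0.5 kHz, 1.5 kHz, 19 kHz, 22 kHz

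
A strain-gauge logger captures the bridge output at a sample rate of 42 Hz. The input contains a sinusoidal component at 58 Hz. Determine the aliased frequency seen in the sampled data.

58 Hz mod fs = 16 Hz.
16 Hz ≤ fs/2 = 21 Hz, appears at 16 Hz.

16 Hz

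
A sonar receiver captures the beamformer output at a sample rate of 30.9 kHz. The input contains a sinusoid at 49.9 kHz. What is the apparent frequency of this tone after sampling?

11.9 kHz

49.9 kHz mod fs = 19 kHz.
19 kHz > fs/2 = 15.45 kHz, folds to fs − 19 kHz = 11.9 kHz.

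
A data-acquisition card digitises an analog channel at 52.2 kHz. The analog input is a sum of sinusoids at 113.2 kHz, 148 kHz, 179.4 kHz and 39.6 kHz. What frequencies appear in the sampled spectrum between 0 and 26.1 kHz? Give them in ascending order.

fs/2 = 26.1 kHz.
113.2 kHz mod fs = 8.8 kHz.
8.8 kHz ≤ fs/2 = 26.1 kHz, appears at 8.8 kHz.
148 kHz mod fs = 43.6 kHz.
43.6 kHz > fs/2 = 26.1 kHz, folds to fs − 43.6 kHz = 8.6 kHz.
179.4 kHz mod fs = 22.8 kHz.
22.8 kHz ≤ fs/2 = 26.1 kHz, appears at 22.8 kHz.
39.6 kHz > fs/2 = 26.1 kHz, folds to fs − 39.6 kHz = 12.6 kHz.
Distinct values: {8.6 kHz, 8.8 kHz, 12.6 kHz, 22.8 kHz}.

8.6 kHz, 8.8 kHz, 12.6 kHz, 22.8 kHz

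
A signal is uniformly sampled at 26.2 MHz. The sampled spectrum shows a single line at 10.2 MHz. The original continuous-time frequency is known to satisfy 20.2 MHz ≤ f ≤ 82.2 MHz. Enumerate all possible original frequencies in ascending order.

36.4 MHz, 42.2 MHz, 62.6 MHz, 68.4 MHz

Frequencies that alias to 10.2 MHz are k·fs ± 10.2 MHz for integer k ≥ 0.
k=0: 10.2 MHz.
k=1: 16 MHz, 36.4 MHz.
k=2: 42.2 MHz, 62.6 MHz.
k=3: 68.4 MHz, 88.8 MHz.
k=4: 94.6 MHz, 115 MHz.
Within [20.2 MHz, 82.2 MHz]: 36.4 MHz, 42.2 MHz, 62.6 MHz, 68.4 MHz.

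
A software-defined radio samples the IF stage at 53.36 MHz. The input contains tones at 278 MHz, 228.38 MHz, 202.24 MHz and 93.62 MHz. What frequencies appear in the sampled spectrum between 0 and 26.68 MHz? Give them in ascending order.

11.2 MHz, 13.1 MHz, 14.94 MHz

fs/2 = 26.68 MHz.
278 MHz mod fs = 11.2 MHz.
11.2 MHz ≤ fs/2 = 26.68 MHz, appears at 11.2 MHz.
228.38 MHz mod fs = 14.94 MHz.
14.94 MHz ≤ fs/2 = 26.68 MHz, appears at 14.94 MHz.
202.24 MHz mod fs = 42.16 MHz.
42.16 MHz > fs/2 = 26.68 MHz, folds to fs − 42.16 MHz = 11.2 MHz.
93.62 MHz mod fs = 40.26 MHz.
40.26 MHz > fs/2 = 26.68 MHz, folds to fs − 40.26 MHz = 13.1 MHz.
Distinct values: {11.2 MHz, 13.1 MHz, 14.94 MHz}.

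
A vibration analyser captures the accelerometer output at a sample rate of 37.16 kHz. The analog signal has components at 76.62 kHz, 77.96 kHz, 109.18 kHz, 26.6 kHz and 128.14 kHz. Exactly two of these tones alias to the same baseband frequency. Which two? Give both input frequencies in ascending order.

76.62 kHz, 109.18 kHz

fs/2 = 18.58 kHz.
76.62 kHz mod fs = 2.3 kHz.
2.3 kHz ≤ fs/2 = 18.58 kHz, appears at 2.3 kHz.
77.96 kHz mod fs = 3.64 kHz.
3.64 kHz ≤ fs/2 = 18.58 kHz, appears at 3.64 kHz.
109.18 kHz mod fs = 34.86 kHz.
34.86 kHz > fs/2 = 18.58 kHz, folds to fs − 34.86 kHz = 2.3 kHz.
26.6 kHz > fs/2 = 18.58 kHz, folds to fs − 26.6 kHz = 10.56 kHz.
128.14 kHz mod fs = 16.66 kHz.
16.66 kHz ≤ fs/2 = 18.58 kHz, appears at 16.66 kHz.
76.62 kHz and 109.18 kHz both map to 2.3 kHz.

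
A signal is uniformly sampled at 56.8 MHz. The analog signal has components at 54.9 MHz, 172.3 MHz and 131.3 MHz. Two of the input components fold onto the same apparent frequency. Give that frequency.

1.9 MHz

fs/2 = 28.4 MHz.
54.9 MHz > fs/2 = 28.4 MHz, folds to fs − 54.9 MHz = 1.9 MHz.
172.3 MHz mod fs = 1.9 MHz.
1.9 MHz ≤ fs/2 = 28.4 MHz, appears at 1.9 MHz.
131.3 MHz mod fs = 17.7 MHz.
17.7 MHz ≤ fs/2 = 28.4 MHz, appears at 17.7 MHz.
54.9 MHz and 172.3 MHz both map to 1.9 MHz.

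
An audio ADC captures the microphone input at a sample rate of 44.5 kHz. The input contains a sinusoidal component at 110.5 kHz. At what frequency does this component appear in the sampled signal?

21.5 kHz

110.5 kHz mod fs = 21.5 kHz.
21.5 kHz ≤ fs/2 = 22.25 kHz, appears at 21.5 kHz.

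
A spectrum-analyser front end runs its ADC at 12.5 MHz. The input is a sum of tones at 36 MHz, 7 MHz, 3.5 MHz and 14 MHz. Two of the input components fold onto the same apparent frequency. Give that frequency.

fs/2 = 6.25 MHz.
36 MHz mod fs = 11 MHz.
11 MHz > fs/2 = 6.25 MHz, folds to fs − 11 MHz = 1.5 MHz.
7 MHz > fs/2 = 6.25 MHz, folds to fs − 7 MHz = 5.5 MHz.
3.5 MHz ≤ fs/2 = 6.25 MHz, passes unchanged.
14 MHz mod fs = 1.5 MHz.
1.5 MHz ≤ fs/2 = 6.25 MHz, appears at 1.5 MHz.
14 MHz and 36 MHz both map to 1.5 MHz.

1.5 MHz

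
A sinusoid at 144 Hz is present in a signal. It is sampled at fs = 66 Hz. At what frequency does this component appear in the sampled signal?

12 Hz

144 Hz mod fs = 12 Hz.
12 Hz ≤ fs/2 = 33 Hz, appears at 12 Hz.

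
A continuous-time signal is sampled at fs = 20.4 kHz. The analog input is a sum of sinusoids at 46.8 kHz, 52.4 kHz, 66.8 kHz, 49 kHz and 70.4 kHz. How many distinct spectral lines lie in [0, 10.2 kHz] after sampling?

fs/2 = 10.2 kHz.
46.8 kHz mod fs = 6 kHz.
6 kHz ≤ fs/2 = 10.2 kHz, appears at 6 kHz.
52.4 kHz mod fs = 11.6 kHz.
11.6 kHz > fs/2 = 10.2 kHz, folds to fs − 11.6 kHz = 8.8 kHz.
66.8 kHz mod fs = 5.6 kHz.
5.6 kHz ≤ fs/2 = 10.2 kHz, appears at 5.6 kHz.
49 kHz mod fs = 8.2 kHz.
8.2 kHz ≤ fs/2 = 10.2 kHz, appears at 8.2 kHz.
70.4 kHz mod fs = 9.2 kHz.
9.2 kHz ≤ fs/2 = 10.2 kHz, appears at 9.2 kHz.
Distinct values: {5.6 kHz, 6 kHz, 8.2 kHz, 8.8 kHz, 9.2 kHz} → 5.

5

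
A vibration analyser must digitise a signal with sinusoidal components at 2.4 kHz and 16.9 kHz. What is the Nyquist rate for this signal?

Highest-frequency component: 16.9 kHz.
Nyquist rate = 2 × 16.9 kHz = 33.8 kHz.

33.8 kHz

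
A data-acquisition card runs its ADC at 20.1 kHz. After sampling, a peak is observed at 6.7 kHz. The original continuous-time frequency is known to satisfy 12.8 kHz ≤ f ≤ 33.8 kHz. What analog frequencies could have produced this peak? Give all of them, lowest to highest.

13.4 kHz, 26.8 kHz, 33.5 kHz

Frequencies that alias to 6.7 kHz are k·fs ± 6.7 kHz for integer k ≥ 0.
k=0: 6.7 kHz.
k=1: 13.4 kHz, 26.8 kHz.
k=2: 33.5 kHz, 46.9 kHz.
k=3: 53.6 kHz, 67 kHz.
Within [12.8 kHz, 33.8 kHz]: 13.4 kHz, 26.8 kHz, 33.5 kHz.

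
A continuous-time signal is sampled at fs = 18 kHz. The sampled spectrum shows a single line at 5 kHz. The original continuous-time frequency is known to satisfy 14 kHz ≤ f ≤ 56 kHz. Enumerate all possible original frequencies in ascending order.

Frequencies that alias to 5 kHz are k·fs ± 5 kHz for integer k ≥ 0.
k=0: 5 kHz.
k=1: 13 kHz, 23 kHz.
k=2: 31 kHz, 41 kHz.
k=3: 49 kHz, 59 kHz.
k=4: 67 kHz, 77 kHz.
Within [14 kHz, 56 kHz]: 23 kHz, 31 kHz, 41 kHz, 49 kHz.

23 kHz, 31 kHz, 41 kHz, 49 kHz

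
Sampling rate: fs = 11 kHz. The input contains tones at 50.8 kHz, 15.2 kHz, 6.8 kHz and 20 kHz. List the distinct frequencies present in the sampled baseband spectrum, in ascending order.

2 kHz, 4.2 kHz

fs/2 = 5.5 kHz.
50.8 kHz mod fs = 6.8 kHz.
6.8 kHz > fs/2 = 5.5 kHz, folds to fs − 6.8 kHz = 4.2 kHz.
15.2 kHz mod fs = 4.2 kHz.
4.2 kHz ≤ fs/2 = 5.5 kHz, appears at 4.2 kHz.
6.8 kHz > fs/2 = 5.5 kHz, folds to fs − 6.8 kHz = 4.2 kHz.
20 kHz mod fs = 9 kHz.
9 kHz > fs/2 = 5.5 kHz, folds to fs − 9 kHz = 2 kHz.
Distinct values: {2 kHz, 4.2 kHz}.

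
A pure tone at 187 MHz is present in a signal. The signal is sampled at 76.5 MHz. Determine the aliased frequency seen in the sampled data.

34 MHz

187 MHz mod fs = 34 MHz.
34 MHz ≤ fs/2 = 38.25 MHz, appears at 34 MHz.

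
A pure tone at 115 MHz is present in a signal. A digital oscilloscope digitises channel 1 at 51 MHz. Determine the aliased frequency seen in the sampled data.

13 MHz

115 MHz mod fs = 13 MHz.
13 MHz ≤ fs/2 = 25.5 MHz, appears at 13 MHz.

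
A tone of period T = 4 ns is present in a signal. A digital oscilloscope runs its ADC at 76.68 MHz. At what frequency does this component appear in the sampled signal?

19.96 MHz

T = 4 ns → f = 1/T = 250 MHz.
250 MHz mod fs = 19.96 MHz.
19.96 MHz ≤ fs/2 = 38.34 MHz, appears at 19.96 MHz.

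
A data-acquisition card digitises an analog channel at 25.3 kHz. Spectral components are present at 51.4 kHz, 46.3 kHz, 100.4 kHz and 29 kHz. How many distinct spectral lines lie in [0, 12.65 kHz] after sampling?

3

fs/2 = 12.65 kHz.
51.4 kHz mod fs = 0.8 kHz.
0.8 kHz ≤ fs/2 = 12.65 kHz, appears at 0.8 kHz.
46.3 kHz mod fs = 21 kHz.
21 kHz > fs/2 = 12.65 kHz, folds to fs − 21 kHz = 4.3 kHz.
100.4 kHz mod fs = 24.5 kHz.
24.5 kHz > fs/2 = 12.65 kHz, folds to fs − 24.5 kHz = 0.8 kHz.
29 kHz mod fs = 3.7 kHz.
3.7 kHz ≤ fs/2 = 12.65 kHz, appears at 3.7 kHz.
Distinct values: {0.8 kHz, 3.7 kHz, 4.3 kHz} → 3.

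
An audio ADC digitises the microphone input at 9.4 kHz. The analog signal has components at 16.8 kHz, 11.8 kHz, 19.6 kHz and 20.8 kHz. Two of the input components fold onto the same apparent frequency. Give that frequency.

2 kHz

fs/2 = 4.7 kHz.
16.8 kHz mod fs = 7.4 kHz.
7.4 kHz > fs/2 = 4.7 kHz, folds to fs − 7.4 kHz = 2 kHz.
11.8 kHz mod fs = 2.4 kHz.
2.4 kHz ≤ fs/2 = 4.7 kHz, appears at 2.4 kHz.
19.6 kHz mod fs = 0.8 kHz.
0.8 kHz ≤ fs/2 = 4.7 kHz, appears at 0.8 kHz.
20.8 kHz mod fs = 2 kHz.
2 kHz ≤ fs/2 = 4.7 kHz, appears at 2 kHz.
16.8 kHz and 20.8 kHz both map to 2 kHz.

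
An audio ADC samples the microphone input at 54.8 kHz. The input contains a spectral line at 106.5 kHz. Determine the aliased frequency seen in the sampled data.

3.1 kHz

106.5 kHz mod fs = 51.7 kHz.
51.7 kHz > fs/2 = 27.4 kHz, folds to fs − 51.7 kHz = 3.1 kHz.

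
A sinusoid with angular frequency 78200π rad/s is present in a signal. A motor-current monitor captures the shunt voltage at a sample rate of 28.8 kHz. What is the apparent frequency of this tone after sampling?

ω = 78200π rad/s → f = ω/(2π) = 39100 Hz = 39.1 kHz.
39.1 kHz mod fs = 10.3 kHz.
10.3 kHz ≤ fs/2 = 14.4 kHz, appears at 10.3 kHz.

10.3 kHz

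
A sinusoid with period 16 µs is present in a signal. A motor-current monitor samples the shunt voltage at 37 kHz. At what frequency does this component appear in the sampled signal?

11.5 kHz

T = 16 µs → f = 1/T = 62.5 kHz.
62.5 kHz mod fs = 25.5 kHz.
25.5 kHz > fs/2 = 18.5 kHz, folds to fs − 25.5 kHz = 11.5 kHz.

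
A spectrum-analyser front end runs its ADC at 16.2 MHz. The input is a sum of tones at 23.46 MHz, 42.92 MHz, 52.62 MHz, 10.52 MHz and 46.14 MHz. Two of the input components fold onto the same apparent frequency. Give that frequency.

5.68 MHz

fs/2 = 8.1 MHz.
23.46 MHz mod fs = 7.26 MHz.
7.26 MHz ≤ fs/2 = 8.1 MHz, appears at 7.26 MHz.
42.92 MHz mod fs = 10.52 MHz.
10.52 MHz > fs/2 = 8.1 MHz, folds to fs − 10.52 MHz = 5.68 MHz.
52.62 MHz mod fs = 4.02 MHz.
4.02 MHz ≤ fs/2 = 8.1 MHz, appears at 4.02 MHz.
10.52 MHz > fs/2 = 8.1 MHz, folds to fs − 10.52 MHz = 5.68 MHz.
46.14 MHz mod fs = 13.74 MHz.
13.74 MHz > fs/2 = 8.1 MHz, folds to fs − 13.74 MHz = 2.46 MHz.
10.52 MHz and 42.92 MHz both map to 5.68 MHz.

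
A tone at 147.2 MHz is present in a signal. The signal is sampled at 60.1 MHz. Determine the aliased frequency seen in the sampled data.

147.2 MHz mod fs = 27 MHz.
27 MHz ≤ fs/2 = 30.05 MHz, appears at 27 MHz.

27 MHz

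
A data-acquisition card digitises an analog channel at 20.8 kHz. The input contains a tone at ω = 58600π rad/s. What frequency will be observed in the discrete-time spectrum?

ω = 58600π rad/s → f = ω/(2π) = 29300 Hz = 29.3 kHz.
29.3 kHz mod fs = 8.5 kHz.
8.5 kHz ≤ fs/2 = 10.4 kHz, appears at 8.5 kHz.

8.5 kHz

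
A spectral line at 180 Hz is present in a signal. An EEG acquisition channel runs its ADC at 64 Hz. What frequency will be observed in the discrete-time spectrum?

180 Hz mod fs = 52 Hz.
52 Hz > fs/2 = 32 Hz, folds to fs − 52 Hz = 12 Hz.

12 Hz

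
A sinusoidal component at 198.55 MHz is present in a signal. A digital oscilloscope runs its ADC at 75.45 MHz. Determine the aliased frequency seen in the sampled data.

27.8 MHz

198.55 MHz mod fs = 47.65 MHz.
47.65 MHz > fs/2 = 37.725 MHz, folds to fs − 47.65 MHz = 27.8 MHz.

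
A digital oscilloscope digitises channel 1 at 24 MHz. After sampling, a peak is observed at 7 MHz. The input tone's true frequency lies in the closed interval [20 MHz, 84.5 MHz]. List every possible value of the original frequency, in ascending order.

31 MHz, 41 MHz, 55 MHz, 65 MHz, 79 MHz

Frequencies that alias to 7 MHz are k·fs ± 7 MHz for integer k ≥ 0.
k=0: 7 MHz.
k=1: 17 MHz, 31 MHz.
k=2: 41 MHz, 55 MHz.
k=3: 65 MHz, 79 MHz.
k=4: 89 MHz, 103 MHz.
Within [20 MHz, 84.5 MHz]: 31 MHz, 41 MHz, 55 MHz, 65 MHz, 79 MHz.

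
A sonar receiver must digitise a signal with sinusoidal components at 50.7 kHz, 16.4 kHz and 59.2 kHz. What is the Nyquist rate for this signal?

118.4 kHz

Highest-frequency component: 59.2 kHz.
Nyquist rate = 2 × 59.2 kHz = 118.4 kHz.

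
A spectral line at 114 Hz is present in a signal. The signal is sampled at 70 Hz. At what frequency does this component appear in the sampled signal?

114 Hz mod fs = 44 Hz.
44 Hz > fs/2 = 35 Hz, folds to fs − 44 Hz = 26 Hz.

26 Hz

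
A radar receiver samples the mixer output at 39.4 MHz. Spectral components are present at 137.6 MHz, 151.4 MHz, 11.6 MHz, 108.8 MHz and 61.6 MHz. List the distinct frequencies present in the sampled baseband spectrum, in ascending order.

6.2 MHz, 9.4 MHz, 11.6 MHz, 17.2 MHz, 19.4 MHz

fs/2 = 19.7 MHz.
137.6 MHz mod fs = 19.4 MHz.
19.4 MHz ≤ fs/2 = 19.7 MHz, appears at 19.4 MHz.
151.4 MHz mod fs = 33.2 MHz.
33.2 MHz > fs/2 = 19.7 MHz, folds to fs − 33.2 MHz = 6.2 MHz.
11.6 MHz ≤ fs/2 = 19.7 MHz, passes unchanged.
108.8 MHz mod fs = 30 MHz.
30 MHz > fs/2 = 19.7 MHz, folds to fs − 30 MHz = 9.4 MHz.
61.6 MHz mod fs = 22.2 MHz.
22.2 MHz > fs/2 = 19.7 MHz, folds to fs − 22.2 MHz = 17.2 MHz.
Distinct values: {6.2 MHz, 9.4 MHz, 11.6 MHz, 17.2 MHz, 19.4 MHz}.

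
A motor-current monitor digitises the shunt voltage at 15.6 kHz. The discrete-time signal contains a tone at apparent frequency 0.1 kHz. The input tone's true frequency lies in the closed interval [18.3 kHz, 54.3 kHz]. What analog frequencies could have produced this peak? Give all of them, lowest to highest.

31.1 kHz, 31.3 kHz, 46.7 kHz, 46.9 kHz

Frequencies that alias to 0.1 kHz are k·fs ± 0.1 kHz for integer k ≥ 0.
k=0: 0.1 kHz.
k=1: 15.5 kHz, 15.7 kHz.
k=2: 31.1 kHz, 31.3 kHz.
k=3: 46.7 kHz, 46.9 kHz.
k=4: 62.3 kHz, 62.5 kHz.
Within [18.3 kHz, 54.3 kHz]: 31.1 kHz, 31.3 kHz, 46.7 kHz, 46.9 kHz.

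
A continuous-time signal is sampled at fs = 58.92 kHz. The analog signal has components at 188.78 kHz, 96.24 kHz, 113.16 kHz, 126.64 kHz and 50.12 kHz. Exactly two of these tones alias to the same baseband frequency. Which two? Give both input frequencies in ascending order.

fs/2 = 29.46 kHz.
188.78 kHz mod fs = 12.02 kHz.
12.02 kHz ≤ fs/2 = 29.46 kHz, appears at 12.02 kHz.
96.24 kHz mod fs = 37.32 kHz.
37.32 kHz > fs/2 = 29.46 kHz, folds to fs − 37.32 kHz = 21.6 kHz.
113.16 kHz mod fs = 54.24 kHz.
54.24 kHz > fs/2 = 29.46 kHz, folds to fs − 54.24 kHz = 4.68 kHz.
126.64 kHz mod fs = 8.8 kHz.
8.8 kHz ≤ fs/2 = 29.46 kHz, appears at 8.8 kHz.
50.12 kHz > fs/2 = 29.46 kHz, folds to fs − 50.12 kHz = 8.8 kHz.
50.12 kHz and 126.64 kHz both map to 8.8 kHz.

50.12 kHz, 126.64 kHz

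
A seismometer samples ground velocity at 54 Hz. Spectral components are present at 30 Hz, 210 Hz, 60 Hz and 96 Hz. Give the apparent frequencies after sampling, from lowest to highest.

6 Hz, 12 Hz, 24 Hz

fs/2 = 27 Hz.
30 Hz > fs/2 = 27 Hz, folds to fs − 30 Hz = 24 Hz.
210 Hz mod fs = 48 Hz.
48 Hz > fs/2 = 27 Hz, folds to fs − 48 Hz = 6 Hz.
60 Hz mod fs = 6 Hz.
6 Hz ≤ fs/2 = 27 Hz, appears at 6 Hz.
96 Hz mod fs = 42 Hz.
42 Hz > fs/2 = 27 Hz, folds to fs − 42 Hz = 12 Hz.
Distinct values: {6 Hz, 12 Hz, 24 Hz}.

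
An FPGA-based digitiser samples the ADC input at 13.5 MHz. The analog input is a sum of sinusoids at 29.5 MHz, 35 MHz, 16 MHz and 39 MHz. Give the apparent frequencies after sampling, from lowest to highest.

1.5 MHz, 2.5 MHz, 5.5 MHz

fs/2 = 6.75 MHz.
29.5 MHz mod fs = 2.5 MHz.
2.5 MHz ≤ fs/2 = 6.75 MHz, appears at 2.5 MHz.
35 MHz mod fs = 8 MHz.
8 MHz > fs/2 = 6.75 MHz, folds to fs − 8 MHz = 5.5 MHz.
16 MHz mod fs = 2.5 MHz.
2.5 MHz ≤ fs/2 = 6.75 MHz, appears at 2.5 MHz.
39 MHz mod fs = 12 MHz.
12 MHz > fs/2 = 6.75 MHz, folds to fs − 12 MHz = 1.5 MHz.
Distinct values: {1.5 MHz, 2.5 MHz, 5.5 MHz}.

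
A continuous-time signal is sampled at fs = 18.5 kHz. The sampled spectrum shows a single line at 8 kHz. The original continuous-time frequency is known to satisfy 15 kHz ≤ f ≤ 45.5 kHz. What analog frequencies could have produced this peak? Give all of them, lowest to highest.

26.5 kHz, 29 kHz, 45 kHz

Frequencies that alias to 8 kHz are k·fs ± 8 kHz for integer k ≥ 0.
k=0: 8 kHz.
k=1: 10.5 kHz, 26.5 kHz.
k=2: 29 kHz, 45 kHz.
k=3: 47.5 kHz, 63.5 kHz.
Within [15 kHz, 45.5 kHz]: 26.5 kHz, 29 kHz, 45 kHz.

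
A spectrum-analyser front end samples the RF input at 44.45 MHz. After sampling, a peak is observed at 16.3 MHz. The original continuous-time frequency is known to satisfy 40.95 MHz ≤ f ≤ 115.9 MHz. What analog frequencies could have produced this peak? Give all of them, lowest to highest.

60.75 MHz, 72.6 MHz, 105.2 MHz

Frequencies that alias to 16.3 MHz are k·fs ± 16.3 MHz for integer k ≥ 0.
k=0: 16.3 MHz.
k=1: 28.15 MHz, 60.75 MHz.
k=2: 72.6 MHz, 105.2 MHz.
k=3: 117.05 MHz, 149.65 MHz.
Within [40.95 MHz, 115.9 MHz]: 60.75 MHz, 72.6 MHz, 105.2 MHz.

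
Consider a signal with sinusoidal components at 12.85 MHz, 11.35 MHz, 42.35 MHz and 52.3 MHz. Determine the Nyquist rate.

Highest-frequency component: 52.3 MHz.
Nyquist rate = 2 × 52.3 MHz = 104.6 MHz.

104.6 MHz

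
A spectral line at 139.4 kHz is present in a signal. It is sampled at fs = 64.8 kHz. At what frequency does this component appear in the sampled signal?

9.8 kHz

139.4 kHz mod fs = 9.8 kHz.
9.8 kHz ≤ fs/2 = 32.4 kHz, appears at 9.8 kHz.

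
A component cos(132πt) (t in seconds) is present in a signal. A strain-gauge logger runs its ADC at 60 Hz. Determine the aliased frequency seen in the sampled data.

ω = 132π rad/s → f = ω/(2π) = 66 Hz.
66 Hz mod fs = 6 Hz.
6 Hz ≤ fs/2 = 30 Hz, appears at 6 Hz.

6 Hz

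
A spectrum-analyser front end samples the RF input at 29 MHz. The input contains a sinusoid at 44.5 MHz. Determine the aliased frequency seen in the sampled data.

44.5 MHz mod fs = 15.5 MHz.
15.5 MHz > fs/2 = 14.5 MHz, folds to fs − 15.5 MHz = 13.5 MHz.

13.5 MHz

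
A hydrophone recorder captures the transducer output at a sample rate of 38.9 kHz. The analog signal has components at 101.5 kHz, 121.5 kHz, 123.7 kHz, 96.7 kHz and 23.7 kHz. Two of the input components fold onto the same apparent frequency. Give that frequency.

fs/2 = 19.45 kHz.
101.5 kHz mod fs = 23.7 kHz.
23.7 kHz > fs/2 = 19.45 kHz, folds to fs − 23.7 kHz = 15.2 kHz.
121.5 kHz mod fs = 4.8 kHz.
4.8 kHz ≤ fs/2 = 19.45 kHz, appears at 4.8 kHz.
123.7 kHz mod fs = 7 kHz.
7 kHz ≤ fs/2 = 19.45 kHz, appears at 7 kHz.
96.7 kHz mod fs = 18.9 kHz.
18.9 kHz ≤ fs/2 = 19.45 kHz, appears at 18.9 kHz.
23.7 kHz > fs/2 = 19.45 kHz, folds to fs − 23.7 kHz = 15.2 kHz.
23.7 kHz and 101.5 kHz both map to 15.2 kHz.

15.2 kHz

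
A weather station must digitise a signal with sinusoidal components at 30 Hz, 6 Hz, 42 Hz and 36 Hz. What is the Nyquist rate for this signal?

Highest-frequency component: 42 Hz.
Nyquist rate = 2 × 42 Hz = 84 Hz.

84 Hz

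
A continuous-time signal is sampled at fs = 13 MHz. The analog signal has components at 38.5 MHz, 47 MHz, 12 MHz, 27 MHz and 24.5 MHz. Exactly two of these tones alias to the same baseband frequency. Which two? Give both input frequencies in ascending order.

fs/2 = 6.5 MHz.
38.5 MHz mod fs = 12.5 MHz.
12.5 MHz > fs/2 = 6.5 MHz, folds to fs − 12.5 MHz = 0.5 MHz.
47 MHz mod fs = 8 MHz.
8 MHz > fs/2 = 6.5 MHz, folds to fs − 8 MHz = 5 MHz.
12 MHz > fs/2 = 6.5 MHz, folds to fs − 12 MHz = 1 MHz.
27 MHz mod fs = 1 MHz.
1 MHz ≤ fs/2 = 6.5 MHz, appears at 1 MHz.
24.5 MHz mod fs = 11.5 MHz.
11.5 MHz > fs/2 = 6.5 MHz, folds to fs − 11.5 MHz = 1.5 MHz.
12 MHz and 27 MHz both map to 1 MHz.

12 MHz, 27 MHz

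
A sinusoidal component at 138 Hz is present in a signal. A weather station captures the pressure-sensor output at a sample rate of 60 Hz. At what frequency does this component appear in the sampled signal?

18 Hz

138 Hz mod fs = 18 Hz.
18 Hz ≤ fs/2 = 30 Hz, appears at 18 Hz.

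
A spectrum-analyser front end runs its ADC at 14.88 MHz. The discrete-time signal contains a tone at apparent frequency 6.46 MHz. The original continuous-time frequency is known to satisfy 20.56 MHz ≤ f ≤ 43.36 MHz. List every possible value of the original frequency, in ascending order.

Frequencies that alias to 6.46 MHz are k·fs ± 6.46 MHz for integer k ≥ 0.
k=0: 6.46 MHz.
k=1: 8.42 MHz, 21.34 MHz.
k=2: 23.3 MHz, 36.22 MHz.
k=3: 38.18 MHz, 51.1 MHz.
k=4: 53.06 MHz, 65.98 MHz.
Within [20.56 MHz, 43.36 MHz]: 21.34 MHz, 23.3 MHz, 36.22 MHz, 38.18 MHz.

21.34 MHz, 23.3 MHz, 36.22 MHz, 38.18 MHz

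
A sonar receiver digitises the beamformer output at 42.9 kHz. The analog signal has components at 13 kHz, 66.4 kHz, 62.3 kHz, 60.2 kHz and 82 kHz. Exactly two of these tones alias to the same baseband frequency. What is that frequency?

19.4 kHz

fs/2 = 21.45 kHz.
13 kHz ≤ fs/2 = 21.45 kHz, passes unchanged.
66.4 kHz mod fs = 23.5 kHz.
23.5 kHz > fs/2 = 21.45 kHz, folds to fs − 23.5 kHz = 19.4 kHz.
62.3 kHz mod fs = 19.4 kHz.
19.4 kHz ≤ fs/2 = 21.45 kHz, appears at 19.4 kHz.
60.2 kHz mod fs = 17.3 kHz.
17.3 kHz ≤ fs/2 = 21.45 kHz, appears at 17.3 kHz.
82 kHz mod fs = 39.1 kHz.
39.1 kHz > fs/2 = 21.45 kHz, folds to fs − 39.1 kHz = 3.8 kHz.
62.3 kHz and 66.4 kHz both map to 19.4 kHz.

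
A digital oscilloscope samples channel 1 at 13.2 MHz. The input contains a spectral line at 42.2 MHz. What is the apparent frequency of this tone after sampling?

42.2 MHz mod fs = 2.6 MHz.
2.6 MHz ≤ fs/2 = 6.6 MHz, appears at 2.6 MHz.

2.6 MHz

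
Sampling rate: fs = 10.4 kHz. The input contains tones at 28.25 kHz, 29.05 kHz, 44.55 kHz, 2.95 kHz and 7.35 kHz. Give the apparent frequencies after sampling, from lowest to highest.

2.15 kHz, 2.95 kHz, 3.05 kHz

fs/2 = 5.2 kHz.
28.25 kHz mod fs = 7.45 kHz.
7.45 kHz > fs/2 = 5.2 kHz, folds to fs − 7.45 kHz = 2.95 kHz.
29.05 kHz mod fs = 8.25 kHz.
8.25 kHz > fs/2 = 5.2 kHz, folds to fs − 8.25 kHz = 2.15 kHz.
44.55 kHz mod fs = 2.95 kHz.
2.95 kHz ≤ fs/2 = 5.2 kHz, appears at 2.95 kHz.
2.95 kHz ≤ fs/2 = 5.2 kHz, passes unchanged.
7.35 kHz > fs/2 = 5.2 kHz, folds to fs − 7.35 kHz = 3.05 kHz.
Distinct values: {2.15 kHz, 2.95 kHz, 3.05 kHz}.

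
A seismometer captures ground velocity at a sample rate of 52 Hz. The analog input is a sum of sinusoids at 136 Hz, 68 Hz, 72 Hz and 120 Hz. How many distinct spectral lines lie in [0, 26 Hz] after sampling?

fs/2 = 26 Hz.
136 Hz mod fs = 32 Hz.
32 Hz > fs/2 = 26 Hz, folds to fs − 32 Hz = 20 Hz.
68 Hz mod fs = 16 Hz.
16 Hz ≤ fs/2 = 26 Hz, appears at 16 Hz.
72 Hz mod fs = 20 Hz.
20 Hz ≤ fs/2 = 26 Hz, appears at 20 Hz.
120 Hz mod fs = 16 Hz.
16 Hz ≤ fs/2 = 26 Hz, appears at 16 Hz.
Distinct values: {16 Hz, 20 Hz} → 2.

2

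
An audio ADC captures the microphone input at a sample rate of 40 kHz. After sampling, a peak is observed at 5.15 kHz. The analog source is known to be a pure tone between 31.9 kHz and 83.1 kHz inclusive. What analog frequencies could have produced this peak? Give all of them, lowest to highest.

34.85 kHz, 45.15 kHz, 74.85 kHz

Frequencies that alias to 5.15 kHz are k·fs ± 5.15 kHz for integer k ≥ 0.
k=0: 5.15 kHz.
k=1: 34.85 kHz, 45.15 kHz.
k=2: 74.85 kHz, 85.15 kHz.
k=3: 114.85 kHz, 125.15 kHz.
Within [31.9 kHz, 83.1 kHz]: 34.85 kHz, 45.15 kHz, 74.85 kHz.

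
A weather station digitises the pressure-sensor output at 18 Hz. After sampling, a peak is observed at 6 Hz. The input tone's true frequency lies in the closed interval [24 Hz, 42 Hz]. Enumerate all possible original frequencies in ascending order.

24 Hz, 30 Hz, 42 Hz

Frequencies that alias to 6 Hz are k·fs ± 6 Hz for integer k ≥ 0.
k=0: 6 Hz.
k=1: 12 Hz, 24 Hz.
k=2: 30 Hz, 42 Hz.
k=3: 48 Hz, 60 Hz.
Within [24 Hz, 42 Hz]: 24 Hz, 30 Hz, 42 Hz.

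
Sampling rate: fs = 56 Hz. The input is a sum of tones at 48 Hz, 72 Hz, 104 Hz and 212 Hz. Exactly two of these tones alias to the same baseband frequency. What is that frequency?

fs/2 = 28 Hz.
48 Hz > fs/2 = 28 Hz, folds to fs − 48 Hz = 8 Hz.
72 Hz mod fs = 16 Hz.
16 Hz ≤ fs/2 = 28 Hz, appears at 16 Hz.
104 Hz mod fs = 48 Hz.
48 Hz > fs/2 = 28 Hz, folds to fs − 48 Hz = 8 Hz.
212 Hz mod fs = 44 Hz.
44 Hz > fs/2 = 28 Hz, folds to fs − 44 Hz = 12 Hz.
48 Hz and 104 Hz both map to 8 Hz.

8 Hz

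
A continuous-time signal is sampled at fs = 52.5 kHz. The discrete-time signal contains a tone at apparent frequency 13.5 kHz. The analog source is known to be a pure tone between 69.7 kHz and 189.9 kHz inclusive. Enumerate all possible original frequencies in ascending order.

91.5 kHz, 118.5 kHz, 144 kHz, 171 kHz

Frequencies that alias to 13.5 kHz are k·fs ± 13.5 kHz for integer k ≥ 0.
k=0: 13.5 kHz.
k=1: 39 kHz, 66 kHz.
k=2: 91.5 kHz, 118.5 kHz.
k=3: 144 kHz, 171 kHz.
k=4: 196.5 kHz, 223.5 kHz.
Within [69.7 kHz, 189.9 kHz]: 91.5 kHz, 118.5 kHz, 144 kHz, 171 kHz.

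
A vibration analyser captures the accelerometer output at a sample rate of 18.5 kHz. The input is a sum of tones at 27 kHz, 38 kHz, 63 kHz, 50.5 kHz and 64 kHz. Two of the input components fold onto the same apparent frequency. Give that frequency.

8.5 kHz

fs/2 = 9.25 kHz.
27 kHz mod fs = 8.5 kHz.
8.5 kHz ≤ fs/2 = 9.25 kHz, appears at 8.5 kHz.
38 kHz mod fs = 1 kHz.
1 kHz ≤ fs/2 = 9.25 kHz, appears at 1 kHz.
63 kHz mod fs = 7.5 kHz.
7.5 kHz ≤ fs/2 = 9.25 kHz, appears at 7.5 kHz.
50.5 kHz mod fs = 13.5 kHz.
13.5 kHz > fs/2 = 9.25 kHz, folds to fs − 13.5 kHz = 5 kHz.
64 kHz mod fs = 8.5 kHz.
8.5 kHz ≤ fs/2 = 9.25 kHz, appears at 8.5 kHz.
27 kHz and 64 kHz both map to 8.5 kHz.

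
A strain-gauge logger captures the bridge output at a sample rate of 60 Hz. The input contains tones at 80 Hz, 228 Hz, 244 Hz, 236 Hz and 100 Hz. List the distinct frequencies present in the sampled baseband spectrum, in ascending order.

fs/2 = 30 Hz.
80 Hz mod fs = 20 Hz.
20 Hz ≤ fs/2 = 30 Hz, appears at 20 Hz.
228 Hz mod fs = 48 Hz.
48 Hz > fs/2 = 30 Hz, folds to fs − 48 Hz = 12 Hz.
244 Hz mod fs = 4 Hz.
4 Hz ≤ fs/2 = 30 Hz, appears at 4 Hz.
236 Hz mod fs = 56 Hz.
56 Hz > fs/2 = 30 Hz, folds to fs − 56 Hz = 4 Hz.
100 Hz mod fs = 40 Hz.
40 Hz > fs/2 = 30 Hz, folds to fs − 40 Hz = 20 Hz.
Distinct values: {4 Hz, 12 Hz, 20 Hz}.

4 Hz, 12 Hz, 20 Hz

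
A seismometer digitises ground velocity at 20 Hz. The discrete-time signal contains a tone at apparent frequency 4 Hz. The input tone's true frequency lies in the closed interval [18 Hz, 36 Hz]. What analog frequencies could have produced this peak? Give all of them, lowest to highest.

24 Hz, 36 Hz

Frequencies that alias to 4 Hz are k·fs ± 4 Hz for integer k ≥ 0.
k=0: 4 Hz.
k=1: 16 Hz, 24 Hz.
k=2: 36 Hz, 44 Hz.
k=3: 56 Hz, 64 Hz.
Within [18 Hz, 36 Hz]: 24 Hz, 36 Hz.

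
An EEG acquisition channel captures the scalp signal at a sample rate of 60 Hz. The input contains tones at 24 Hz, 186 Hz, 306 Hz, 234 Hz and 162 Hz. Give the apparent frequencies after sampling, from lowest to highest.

fs/2 = 30 Hz.
24 Hz ≤ fs/2 = 30 Hz, passes unchanged.
186 Hz mod fs = 6 Hz.
6 Hz ≤ fs/2 = 30 Hz, appears at 6 Hz.
306 Hz mod fs = 6 Hz.
6 Hz ≤ fs/2 = 30 Hz, appears at 6 Hz.
234 Hz mod fs = 54 Hz.
54 Hz > fs/2 = 30 Hz, folds to fs − 54 Hz = 6 Hz.
162 Hz mod fs = 42 Hz.
42 Hz > fs/2 = 30 Hz, folds to fs − 42 Hz = 18 Hz.
Distinct values: {6 Hz, 18 Hz, 24 Hz}.

6 Hz, 18 Hz, 24 Hz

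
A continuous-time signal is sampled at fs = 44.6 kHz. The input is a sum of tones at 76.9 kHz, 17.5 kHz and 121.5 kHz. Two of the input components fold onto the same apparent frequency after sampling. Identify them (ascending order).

76.9 kHz, 121.5 kHz

fs/2 = 22.3 kHz.
76.9 kHz mod fs = 32.3 kHz.
32.3 kHz > fs/2 = 22.3 kHz, folds to fs − 32.3 kHz = 12.3 kHz.
17.5 kHz ≤ fs/2 = 22.3 kHz, passes unchanged.
121.5 kHz mod fs = 32.3 kHz.
32.3 kHz > fs/2 = 22.3 kHz, folds to fs − 32.3 kHz = 12.3 kHz.
76.9 kHz and 121.5 kHz both map to 12.3 kHz.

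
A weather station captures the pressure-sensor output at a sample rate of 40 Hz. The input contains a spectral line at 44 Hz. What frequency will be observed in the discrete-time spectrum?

44 Hz mod fs = 4 Hz.
4 Hz ≤ fs/2 = 20 Hz, appears at 4 Hz.

4 Hz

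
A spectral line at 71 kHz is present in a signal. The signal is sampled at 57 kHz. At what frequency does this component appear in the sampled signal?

71 kHz mod fs = 14 kHz.
14 kHz ≤ fs/2 = 28.5 kHz, appears at 14 kHz.

14 kHz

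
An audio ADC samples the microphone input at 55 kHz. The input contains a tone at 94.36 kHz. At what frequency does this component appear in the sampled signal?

15.64 kHz

94.36 kHz mod fs = 39.36 kHz.
39.36 kHz > fs/2 = 27.5 kHz, folds to fs − 39.36 kHz = 15.64 kHz.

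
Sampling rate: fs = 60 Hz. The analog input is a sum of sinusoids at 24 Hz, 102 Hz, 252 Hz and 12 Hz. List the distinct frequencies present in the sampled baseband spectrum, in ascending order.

12 Hz, 18 Hz, 24 Hz

fs/2 = 30 Hz.
24 Hz ≤ fs/2 = 30 Hz, passes unchanged.
102 Hz mod fs = 42 Hz.
42 Hz > fs/2 = 30 Hz, folds to fs − 42 Hz = 18 Hz.
252 Hz mod fs = 12 Hz.
12 Hz ≤ fs/2 = 30 Hz, appears at 12 Hz.
12 Hz ≤ fs/2 = 30 Hz, passes unchanged.
Distinct values: {12 Hz, 18 Hz, 24 Hz}.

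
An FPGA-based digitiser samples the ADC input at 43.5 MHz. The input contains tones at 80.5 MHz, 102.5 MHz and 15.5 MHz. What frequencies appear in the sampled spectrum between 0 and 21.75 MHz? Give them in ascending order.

6.5 MHz, 15.5 MHz

fs/2 = 21.75 MHz.
80.5 MHz mod fs = 37 MHz.
37 MHz > fs/2 = 21.75 MHz, folds to fs − 37 MHz = 6.5 MHz.
102.5 MHz mod fs = 15.5 MHz.
15.5 MHz ≤ fs/2 = 21.75 MHz, appears at 15.5 MHz.
15.5 MHz ≤ fs/2 = 21.75 MHz, passes unchanged.
Distinct values: {6.5 MHz, 15.5 MHz}.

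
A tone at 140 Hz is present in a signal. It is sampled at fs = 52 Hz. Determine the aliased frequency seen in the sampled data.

140 Hz mod fs = 36 Hz.
36 Hz > fs/2 = 26 Hz, folds to fs − 36 Hz = 16 Hz.

16 Hz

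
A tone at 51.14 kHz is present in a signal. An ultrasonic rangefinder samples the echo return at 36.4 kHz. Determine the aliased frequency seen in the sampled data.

51.14 kHz mod fs = 14.74 kHz.
14.74 kHz ≤ fs/2 = 18.2 kHz, appears at 14.74 kHz.

14.74 kHz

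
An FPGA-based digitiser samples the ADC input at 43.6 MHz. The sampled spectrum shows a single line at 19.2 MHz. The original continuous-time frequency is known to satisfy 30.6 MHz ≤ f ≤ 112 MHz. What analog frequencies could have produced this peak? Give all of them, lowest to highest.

62.8 MHz, 68 MHz, 106.4 MHz, 111.6 MHz

Frequencies that alias to 19.2 MHz are k·fs ± 19.2 MHz for integer k ≥ 0.
k=0: 19.2 MHz.
k=1: 24.4 MHz, 62.8 MHz.
k=2: 68 MHz, 106.4 MHz.
k=3: 111.6 MHz, 150 MHz.
k=4: 155.2 MHz, 193.6 MHz.
Within [30.6 MHz, 112 MHz]: 62.8 MHz, 68 MHz, 106.4 MHz, 111.6 MHz.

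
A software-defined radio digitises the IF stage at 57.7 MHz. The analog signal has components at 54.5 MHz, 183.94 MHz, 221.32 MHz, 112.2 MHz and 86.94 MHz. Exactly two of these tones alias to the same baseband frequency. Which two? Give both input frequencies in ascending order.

54.5 MHz, 112.2 MHz

fs/2 = 28.85 MHz.
54.5 MHz > fs/2 = 28.85 MHz, folds to fs − 54.5 MHz = 3.2 MHz.
183.94 MHz mod fs = 10.84 MHz.
10.84 MHz ≤ fs/2 = 28.85 MHz, appears at 10.84 MHz.
221.32 MHz mod fs = 48.22 MHz.
48.22 MHz > fs/2 = 28.85 MHz, folds to fs − 48.22 MHz = 9.48 MHz.
112.2 MHz mod fs = 54.5 MHz.
54.5 MHz > fs/2 = 28.85 MHz, folds to fs − 54.5 MHz = 3.2 MHz.
86.94 MHz mod fs = 29.24 MHz.
29.24 MHz > fs/2 = 28.85 MHz, folds to fs − 29.24 MHz = 28.46 MHz.
54.5 MHz and 112.2 MHz both map to 3.2 MHz.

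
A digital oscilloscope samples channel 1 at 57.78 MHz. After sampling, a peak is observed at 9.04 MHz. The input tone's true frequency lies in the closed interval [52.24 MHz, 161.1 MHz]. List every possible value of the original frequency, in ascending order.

Frequencies that alias to 9.04 MHz are k·fs ± 9.04 MHz for integer k ≥ 0.
k=0: 9.04 MHz.
k=1: 48.74 MHz, 66.82 MHz.
k=2: 106.52 MHz, 124.6 MHz.
k=3: 164.3 MHz, 182.38 MHz.
Within [52.24 MHz, 161.1 MHz]: 66.82 MHz, 106.52 MHz, 124.6 MHz.

66.82 MHz, 106.52 MHz, 124.6 MHz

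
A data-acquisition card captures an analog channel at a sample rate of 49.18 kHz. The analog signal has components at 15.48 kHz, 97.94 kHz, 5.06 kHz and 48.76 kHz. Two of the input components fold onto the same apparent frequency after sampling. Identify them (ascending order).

fs/2 = 24.59 kHz.
15.48 kHz ≤ fs/2 = 24.59 kHz, passes unchanged.
97.94 kHz mod fs = 48.76 kHz.
48.76 kHz > fs/2 = 24.59 kHz, folds to fs − 48.76 kHz = 0.42 kHz.
5.06 kHz ≤ fs/2 = 24.59 kHz, passes unchanged.
48.76 kHz > fs/2 = 24.59 kHz, folds to fs − 48.76 kHz = 0.42 kHz.
48.76 kHz and 97.94 kHz both map to 0.42 kHz.

48.76 kHz, 97.94 kHz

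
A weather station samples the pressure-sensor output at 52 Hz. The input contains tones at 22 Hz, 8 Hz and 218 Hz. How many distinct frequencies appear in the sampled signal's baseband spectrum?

3

fs/2 = 26 Hz.
22 Hz ≤ fs/2 = 26 Hz, passes unchanged.
8 Hz ≤ fs/2 = 26 Hz, passes unchanged.
218 Hz mod fs = 10 Hz.
10 Hz ≤ fs/2 = 26 Hz, appears at 10 Hz.
Distinct values: {8 Hz, 10 Hz, 22 Hz} → 3.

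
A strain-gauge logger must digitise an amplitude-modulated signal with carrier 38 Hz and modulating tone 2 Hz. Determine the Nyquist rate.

80 Hz

AM sidebands sit at fc ± fm = 36 Hz and 40 Hz.
Highest-frequency component: 40 Hz.
Nyquist rate = 2 × 40 Hz = 80 Hz.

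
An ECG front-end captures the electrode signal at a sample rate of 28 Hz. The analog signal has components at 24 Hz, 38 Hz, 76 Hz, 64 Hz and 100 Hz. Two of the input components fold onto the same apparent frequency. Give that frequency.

8 Hz

fs/2 = 14 Hz.
24 Hz > fs/2 = 14 Hz, folds to fs − 24 Hz = 4 Hz.
38 Hz mod fs = 10 Hz.
10 Hz ≤ fs/2 = 14 Hz, appears at 10 Hz.
76 Hz mod fs = 20 Hz.
20 Hz > fs/2 = 14 Hz, folds to fs − 20 Hz = 8 Hz.
64 Hz mod fs = 8 Hz.
8 Hz ≤ fs/2 = 14 Hz, appears at 8 Hz.
100 Hz mod fs = 16 Hz.
16 Hz > fs/2 = 14 Hz, folds to fs − 16 Hz = 12 Hz.
64 Hz and 76 Hz both map to 8 Hz.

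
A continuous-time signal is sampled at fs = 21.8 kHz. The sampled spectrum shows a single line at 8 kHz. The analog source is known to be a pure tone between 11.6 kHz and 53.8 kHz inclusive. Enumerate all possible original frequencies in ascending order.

Frequencies that alias to 8 kHz are k·fs ± 8 kHz for integer k ≥ 0.
k=0: 8 kHz.
k=1: 13.8 kHz, 29.8 kHz.
k=2: 35.6 kHz, 51.6 kHz.
k=3: 57.4 kHz, 73.4 kHz.
Within [11.6 kHz, 53.8 kHz]: 13.8 kHz, 29.8 kHz, 35.6 kHz, 51.6 kHz.

13.8 kHz, 29.8 kHz, 35.6 kHz, 51.6 kHz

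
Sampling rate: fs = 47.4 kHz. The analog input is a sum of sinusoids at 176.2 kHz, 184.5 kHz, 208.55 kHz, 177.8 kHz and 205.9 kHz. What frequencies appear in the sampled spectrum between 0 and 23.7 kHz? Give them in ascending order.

fs/2 = 23.7 kHz.
176.2 kHz mod fs = 34 kHz.
34 kHz > fs/2 = 23.7 kHz, folds to fs − 34 kHz = 13.4 kHz.
184.5 kHz mod fs = 42.3 kHz.
42.3 kHz > fs/2 = 23.7 kHz, folds to fs − 42.3 kHz = 5.1 kHz.
208.55 kHz mod fs = 18.95 kHz.
18.95 kHz ≤ fs/2 = 23.7 kHz, appears at 18.95 kHz.
177.8 kHz mod fs = 35.6 kHz.
35.6 kHz > fs/2 = 23.7 kHz, folds to fs − 35.6 kHz = 11.8 kHz.
205.9 kHz mod fs = 16.3 kHz.
16.3 kHz ≤ fs/2 = 23.7 kHz, appears at 16.3 kHz.
Distinct values: {5.1 kHz, 11.8 kHz, 13.4 kHz, 16.3 kHz, 18.95 kHz}.

5.1 kHz, 11.8 kHz, 13.4 kHz, 16.3 kHz, 18.95 kHz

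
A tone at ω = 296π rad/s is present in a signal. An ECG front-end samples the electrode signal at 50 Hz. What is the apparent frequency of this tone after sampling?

ω = 296π rad/s → f = ω/(2π) = 148 Hz.
148 Hz mod fs = 48 Hz.
48 Hz > fs/2 = 25 Hz, folds to fs − 48 Hz = 2 Hz.

2 Hz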